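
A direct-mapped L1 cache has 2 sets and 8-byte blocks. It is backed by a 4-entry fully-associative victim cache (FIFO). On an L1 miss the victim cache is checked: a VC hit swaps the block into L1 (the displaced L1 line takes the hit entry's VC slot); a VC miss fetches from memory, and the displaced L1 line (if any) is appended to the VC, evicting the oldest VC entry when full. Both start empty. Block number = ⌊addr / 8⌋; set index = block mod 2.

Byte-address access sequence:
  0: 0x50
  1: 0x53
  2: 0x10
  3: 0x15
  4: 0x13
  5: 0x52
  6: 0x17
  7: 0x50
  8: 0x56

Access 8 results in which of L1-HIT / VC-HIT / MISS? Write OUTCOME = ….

#0 0x50→b10/s0 MISS; vc=[]
#1 0x53→b10/s0 L1-HIT; vc=[]
#2 0x10→b2/s0 MISS; vc=[10]
#3 0x15→b2/s0 L1-HIT; vc=[10]
#4 0x13→b2/s0 L1-HIT; vc=[10]
#5 0x52→b10/s0 VC-HIT; vc=[2]
#6 0x17→b2/s0 VC-HIT; vc=[10]
#7 0x50→b10/s0 VC-HIT; vc=[2]
#8 0x56→b10/s0 L1-HIT; vc=[2]

OUTCOME = L1-HIT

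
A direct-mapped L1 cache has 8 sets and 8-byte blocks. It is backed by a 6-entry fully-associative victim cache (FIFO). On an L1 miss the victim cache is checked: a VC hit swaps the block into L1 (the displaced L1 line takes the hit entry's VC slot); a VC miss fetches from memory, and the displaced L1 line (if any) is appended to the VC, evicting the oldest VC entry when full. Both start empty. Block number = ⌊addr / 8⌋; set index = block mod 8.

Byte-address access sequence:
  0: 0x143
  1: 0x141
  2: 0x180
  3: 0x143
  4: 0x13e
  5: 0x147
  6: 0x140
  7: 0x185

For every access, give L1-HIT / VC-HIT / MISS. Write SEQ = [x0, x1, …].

0: 0x143 (blk 40, set 0) → MISS  vc=[]
1: 0x141 (blk 40, set 0) → L1-HIT  vc=[]
2: 0x180 (blk 48, set 0) → MISS  vc=[40]
3: 0x143 (blk 40, set 0) → VC-HIT  vc=[48]
4: 0x13e (blk 39, set 7) → MISS  vc=[48]
5: 0x147 (blk 40, set 0) → L1-HIT  vc=[48]
6: 0x140 (blk 40, set 0) → L1-HIT  vc=[48]
7: 0x185 (blk 48, set 0) → VC-HIT  vc=[40]

SEQ = [MISS, L1-HIT, MISS, VC-HIT, MISS, L1-HIT, L1-HIT, VC-HIT]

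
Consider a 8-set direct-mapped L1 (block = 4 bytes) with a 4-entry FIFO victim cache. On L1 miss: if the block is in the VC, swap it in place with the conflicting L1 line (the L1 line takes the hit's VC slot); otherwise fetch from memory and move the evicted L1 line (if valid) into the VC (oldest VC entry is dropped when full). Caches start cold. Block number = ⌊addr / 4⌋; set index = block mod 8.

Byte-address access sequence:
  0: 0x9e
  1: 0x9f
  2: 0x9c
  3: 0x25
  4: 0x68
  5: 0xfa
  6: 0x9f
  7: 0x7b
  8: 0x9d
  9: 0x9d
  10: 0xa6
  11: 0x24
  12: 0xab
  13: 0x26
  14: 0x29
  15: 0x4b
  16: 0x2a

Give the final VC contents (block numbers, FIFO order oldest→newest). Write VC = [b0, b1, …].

0: 0x9e (blk 39, set 7) → MISS  vc=[]
1: 0x9f (blk 39, set 7) → L1-HIT  vc=[]
2: 0x9c (blk 39, set 7) → L1-HIT  vc=[]
3: 0x25 (blk 9, set 1) → MISS  vc=[]
4: 0x68 (blk 26, set 2) → MISS  vc=[]
5: 0xfa (blk 62, set 6) → MISS  vc=[]
6: 0x9f (blk 39, set 7) → L1-HIT  vc=[]
7: 0x7b (blk 30, set 6) → MISS  vc=[62]
8: 0x9d (blk 39, set 7) → L1-HIT  vc=[62]
9: 0x9d (blk 39, set 7) → L1-HIT  vc=[62]
10: 0xa6 (blk 41, set 1) → MISS  vc=[62, 9]
11: 0x24 (blk 9, set 1) → VC-HIT  vc=[62, 41]
12: 0xab (blk 42, set 2) → MISS  vc=[62, 41, 26]
13: 0x26 (blk 9, set 1) → L1-HIT  vc=[62, 41, 26]
14: 0x29 (blk 10, set 2) → MISS  vc=[62, 41, 26, 42]
15: 0x4b (blk 18, set 2) → MISS  vc=[41, 26, 42, 10]
16: 0x2a (blk 10, set 2) → VC-HIT  vc=[41, 26, 42, 18]

VC = [41, 26, 42, 18]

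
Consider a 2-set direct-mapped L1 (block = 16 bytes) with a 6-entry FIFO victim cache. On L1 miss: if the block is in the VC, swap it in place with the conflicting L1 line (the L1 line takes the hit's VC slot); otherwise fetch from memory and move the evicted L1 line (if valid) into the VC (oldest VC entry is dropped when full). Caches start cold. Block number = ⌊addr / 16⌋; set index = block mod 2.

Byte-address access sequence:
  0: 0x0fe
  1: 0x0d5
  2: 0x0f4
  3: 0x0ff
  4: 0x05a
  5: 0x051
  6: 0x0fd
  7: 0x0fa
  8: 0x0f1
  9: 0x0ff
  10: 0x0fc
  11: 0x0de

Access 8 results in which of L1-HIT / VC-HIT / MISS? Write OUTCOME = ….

0: 0xfe (blk 15, set 1) → MISS  vc=[]
1: 0xd5 (blk 13, set 1) → MISS  vc=[15]
2: 0xf4 (blk 15, set 1) → VC-HIT  vc=[13]
3: 0xff (blk 15, set 1) → L1-HIT  vc=[13]
4: 0x5a (blk 5, set 1) → MISS  vc=[13, 15]
5: 0x51 (blk 5, set 1) → L1-HIT  vc=[13, 15]
6: 0xfd (blk 15, set 1) → VC-HIT  vc=[13, 5]
7: 0xfa (blk 15, set 1) → L1-HIT  vc=[13, 5]
8: 0xf1 (blk 15, set 1) → L1-HIT  vc=[13, 5]
9: 0xff (blk 15, set 1) → L1-HIT  vc=[13, 5]
10: 0xfc (blk 15, set 1) → L1-HIT  vc=[13, 5]
11: 0xde (blk 13, set 1) → VC-HIT  vc=[15, 5]

OUTCOME = L1-HIT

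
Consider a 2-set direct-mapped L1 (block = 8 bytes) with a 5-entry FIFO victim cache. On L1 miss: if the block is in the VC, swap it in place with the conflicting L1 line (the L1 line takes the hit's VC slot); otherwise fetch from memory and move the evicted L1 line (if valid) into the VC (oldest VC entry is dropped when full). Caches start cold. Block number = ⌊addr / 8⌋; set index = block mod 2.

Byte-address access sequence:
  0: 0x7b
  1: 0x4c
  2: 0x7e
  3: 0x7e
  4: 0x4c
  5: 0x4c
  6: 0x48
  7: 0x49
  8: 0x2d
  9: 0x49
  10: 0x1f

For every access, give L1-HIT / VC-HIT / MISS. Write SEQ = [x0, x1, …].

  [0] addr=0x7b blk=15 s=1: MISS | VC []
  [1] addr=0x4c blk=9 s=1: MISS | VC [15]
  [2] addr=0x7e blk=15 s=1: VC-HIT | VC [9]
  [3] addr=0x7e blk=15 s=1: L1-HIT | VC [9]
  [4] addr=0x4c blk=9 s=1: VC-HIT | VC [15]
  [5] addr=0x4c blk=9 s=1: L1-HIT | VC [15]
  [6] addr=0x48 blk=9 s=1: L1-HIT | VC [15]
  [7] addr=0x49 blk=9 s=1: L1-HIT | VC [15]
  [8] addr=0x2d blk=5 s=1: MISS | VC [15, 9]
  [9] addr=0x49 blk=9 s=1: VC-HIT | VC [15, 5]
  [10] addr=0x1f blk=3 s=1: MISS | VC [15, 5, 9]

SEQ = [MISS, MISS, VC-HIT, L1-HIT, VC-HIT, L1-HIT, L1-HIT, L1-HIT, MISS, VC-HIT, MISS]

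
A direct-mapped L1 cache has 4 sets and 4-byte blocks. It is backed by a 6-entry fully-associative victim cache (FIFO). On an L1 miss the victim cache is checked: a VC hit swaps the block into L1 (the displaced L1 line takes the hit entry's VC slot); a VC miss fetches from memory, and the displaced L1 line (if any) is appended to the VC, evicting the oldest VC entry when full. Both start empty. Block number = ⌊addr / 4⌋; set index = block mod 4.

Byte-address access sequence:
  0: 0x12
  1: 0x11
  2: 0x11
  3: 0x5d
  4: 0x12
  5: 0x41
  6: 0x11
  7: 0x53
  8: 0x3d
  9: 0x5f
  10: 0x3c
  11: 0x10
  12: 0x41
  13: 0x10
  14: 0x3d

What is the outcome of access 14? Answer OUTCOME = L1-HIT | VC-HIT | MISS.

OUTCOME = L1-HIT

  [0] addr=0x12 blk=4 s=0: MISS | VC []
  [1] addr=0x11 blk=4 s=0: L1-HIT | VC []
  [2] addr=0x11 blk=4 s=0: L1-HIT | VC []
  [3] addr=0x5d blk=23 s=3: MISS | VC []
  [4] addr=0x12 blk=4 s=0: L1-HIT | VC []
  [5] addr=0x41 blk=16 s=0: MISS | VC [4]
  [6] addr=0x11 blk=4 s=0: VC-HIT | VC [16]
  [7] addr=0x53 blk=20 s=0: MISS | VC [16, 4]
  [8] addr=0x3d blk=15 s=3: MISS | VC [16, 4, 23]
  [9] addr=0x5f blk=23 s=3: VC-HIT | VC [16, 4, 15]
  [10] addr=0x3c blk=15 s=3: VC-HIT | VC [16, 4, 23]
  [11] addr=0x10 blk=4 s=0: VC-HIT | VC [16, 20, 23]
  [12] addr=0x41 blk=16 s=0: VC-HIT | VC [4, 20, 23]
  [13] addr=0x10 blk=4 s=0: VC-HIT | VC [16, 20, 23]
  [14] addr=0x3d blk=15 s=3: L1-HIT | VC [16, 20, 23]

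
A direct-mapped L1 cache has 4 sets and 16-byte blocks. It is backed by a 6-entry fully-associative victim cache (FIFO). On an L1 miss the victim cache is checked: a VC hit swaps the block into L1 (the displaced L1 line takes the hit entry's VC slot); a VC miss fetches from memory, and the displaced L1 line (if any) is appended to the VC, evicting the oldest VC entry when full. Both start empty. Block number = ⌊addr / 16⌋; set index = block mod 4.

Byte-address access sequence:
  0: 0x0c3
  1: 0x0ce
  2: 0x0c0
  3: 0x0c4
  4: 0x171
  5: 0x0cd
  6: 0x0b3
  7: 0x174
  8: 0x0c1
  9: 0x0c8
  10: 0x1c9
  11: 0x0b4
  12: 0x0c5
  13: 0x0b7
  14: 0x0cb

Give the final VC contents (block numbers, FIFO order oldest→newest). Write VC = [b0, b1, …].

VC = [23, 28]

  [0] addr=0xc3 blk=12 s=0: MISS | VC []
  [1] addr=0xce blk=12 s=0: L1-HIT | VC []
  [2] addr=0xc0 blk=12 s=0: L1-HIT | VC []
  [3] addr=0xc4 blk=12 s=0: L1-HIT | VC []
  [4] addr=0x171 blk=23 s=3: MISS | VC []
  [5] addr=0xcd blk=12 s=0: L1-HIT | VC []
  [6] addr=0xb3 blk=11 s=3: MISS | VC [23]
  [7] addr=0x174 blk=23 s=3: VC-HIT | VC [11]
  [8] addr=0xc1 blk=12 s=0: L1-HIT | VC [11]
  [9] addr=0xc8 blk=12 s=0: L1-HIT | VC [11]
  [10] addr=0x1c9 blk=28 s=0: MISS | VC [11, 12]
  [11] addr=0xb4 blk=11 s=3: VC-HIT | VC [23, 12]
  [12] addr=0xc5 blk=12 s=0: VC-HIT | VC [23, 28]
  [13] addr=0xb7 blk=11 s=3: L1-HIT | VC [23, 28]
  [14] addr=0xcb blk=12 s=0: L1-HIT | VC [23, 28]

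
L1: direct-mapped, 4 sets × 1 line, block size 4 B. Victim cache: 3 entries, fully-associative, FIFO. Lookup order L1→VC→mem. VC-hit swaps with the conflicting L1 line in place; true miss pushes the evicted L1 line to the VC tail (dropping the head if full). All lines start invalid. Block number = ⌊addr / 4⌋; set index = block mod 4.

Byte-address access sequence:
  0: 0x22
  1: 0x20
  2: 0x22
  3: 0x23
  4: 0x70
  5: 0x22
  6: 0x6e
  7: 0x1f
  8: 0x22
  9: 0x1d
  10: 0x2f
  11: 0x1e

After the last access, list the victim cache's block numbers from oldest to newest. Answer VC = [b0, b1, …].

VC = [28, 27, 11]

#0 0x22→b8/s0 MISS; vc=[]
#1 0x20→b8/s0 L1-HIT; vc=[]
#2 0x22→b8/s0 L1-HIT; vc=[]
#3 0x23→b8/s0 L1-HIT; vc=[]
#4 0x70→b28/s0 MISS; vc=[8]
#5 0x22→b8/s0 VC-HIT; vc=[28]
#6 0x6e→b27/s3 MISS; vc=[28]
#7 0x1f→b7/s3 MISS; vc=[28,27]
#8 0x22→b8/s0 L1-HIT; vc=[28,27]
#9 0x1d→b7/s3 L1-HIT; vc=[28,27]
#10 0x2f→b11/s3 MISS; vc=[28,27,7]
#11 0x1e→b7/s3 VC-HIT; vc=[28,27,11]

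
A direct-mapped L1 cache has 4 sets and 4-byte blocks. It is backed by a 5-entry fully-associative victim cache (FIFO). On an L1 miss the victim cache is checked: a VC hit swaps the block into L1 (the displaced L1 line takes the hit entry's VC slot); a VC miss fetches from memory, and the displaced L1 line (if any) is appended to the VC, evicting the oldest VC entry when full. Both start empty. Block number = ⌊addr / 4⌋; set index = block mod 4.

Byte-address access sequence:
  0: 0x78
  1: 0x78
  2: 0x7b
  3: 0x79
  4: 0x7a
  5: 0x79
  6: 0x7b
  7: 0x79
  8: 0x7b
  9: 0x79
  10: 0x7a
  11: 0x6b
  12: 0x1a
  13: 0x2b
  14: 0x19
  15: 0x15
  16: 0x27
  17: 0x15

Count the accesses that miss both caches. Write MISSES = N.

MISSES = 6

  [0] addr=0x78 blk=30 s=2: MISS | VC []
  [1] addr=0x78 blk=30 s=2: L1-HIT | VC []
  [2] addr=0x7b blk=30 s=2: L1-HIT | VC []
  [3] addr=0x79 blk=30 s=2: L1-HIT | VC []
  [4] addr=0x7a blk=30 s=2: L1-HIT | VC []
  [5] addr=0x79 blk=30 s=2: L1-HIT | VC []
  [6] addr=0x7b blk=30 s=2: L1-HIT | VC []
  [7] addr=0x79 blk=30 s=2: L1-HIT | VC []
  [8] addr=0x7b blk=30 s=2: L1-HIT | VC []
  [9] addr=0x79 blk=30 s=2: L1-HIT | VC []
  [10] addr=0x7a blk=30 s=2: L1-HIT | VC []
  [11] addr=0x6b blk=26 s=2: MISS | VC [30]
  [12] addr=0x1a blk=6 s=2: MISS | VC [30, 26]
  [13] addr=0x2b blk=10 s=2: MISS | VC [30, 26, 6]
  [14] addr=0x19 blk=6 s=2: VC-HIT | VC [30, 26, 10]
  [15] addr=0x15 blk=5 s=1: MISS | VC [30, 26, 10]
  [16] addr=0x27 blk=9 s=1: MISS | VC [30, 26, 10, 5]
  [17] addr=0x15 blk=5 s=1: VC-HIT | VC [30, 26, 10, 9]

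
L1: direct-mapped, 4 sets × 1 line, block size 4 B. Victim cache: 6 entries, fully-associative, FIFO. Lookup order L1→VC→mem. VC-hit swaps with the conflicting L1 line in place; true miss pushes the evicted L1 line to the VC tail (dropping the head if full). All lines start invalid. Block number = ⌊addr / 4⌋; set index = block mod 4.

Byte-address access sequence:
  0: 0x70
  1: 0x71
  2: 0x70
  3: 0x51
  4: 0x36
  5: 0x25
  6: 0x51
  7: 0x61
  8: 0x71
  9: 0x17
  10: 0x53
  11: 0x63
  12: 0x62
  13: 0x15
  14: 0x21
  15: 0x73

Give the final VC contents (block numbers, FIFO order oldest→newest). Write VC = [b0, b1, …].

#0 0x70→b28/s0 MISS; vc=[]
#1 0x71→b28/s0 L1-HIT; vc=[]
#2 0x70→b28/s0 L1-HIT; vc=[]
#3 0x51→b20/s0 MISS; vc=[28]
#4 0x36→b13/s1 MISS; vc=[28]
#5 0x25→b9/s1 MISS; vc=[28,13]
#6 0x51→b20/s0 L1-HIT; vc=[28,13]
#7 0x61→b24/s0 MISS; vc=[28,13,20]
#8 0x71→b28/s0 VC-HIT; vc=[24,13,20]
#9 0x17→b5/s1 MISS; vc=[24,13,20,9]
#10 0x53→b20/s0 VC-HIT; vc=[24,13,28,9]
#11 0x63→b24/s0 VC-HIT; vc=[20,13,28,9]
#12 0x62→b24/s0 L1-HIT; vc=[20,13,28,9]
#13 0x15→b5/s1 L1-HIT; vc=[20,13,28,9]
#14 0x21→b8/s0 MISS; vc=[20,13,28,9,24]
#15 0x73→b28/s0 VC-HIT; vc=[20,13,8,9,24]

VC = [20, 13, 8, 9, 24]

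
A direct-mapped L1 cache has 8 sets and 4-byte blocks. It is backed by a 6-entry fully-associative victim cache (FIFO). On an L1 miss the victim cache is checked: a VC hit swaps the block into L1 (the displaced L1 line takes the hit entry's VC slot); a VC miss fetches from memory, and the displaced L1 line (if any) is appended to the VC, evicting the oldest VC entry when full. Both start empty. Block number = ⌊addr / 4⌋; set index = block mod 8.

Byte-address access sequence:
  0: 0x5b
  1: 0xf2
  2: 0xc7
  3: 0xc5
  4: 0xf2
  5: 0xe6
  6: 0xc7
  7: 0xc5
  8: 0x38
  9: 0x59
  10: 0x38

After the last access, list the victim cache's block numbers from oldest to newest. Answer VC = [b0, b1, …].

VC = [57, 22]

#0 0x5b→b22/s6 MISS; vc=[]
#1 0xf2→b60/s4 MISS; vc=[]
#2 0xc7→b49/s1 MISS; vc=[]
#3 0xc5→b49/s1 L1-HIT; vc=[]
#4 0xf2→b60/s4 L1-HIT; vc=[]
#5 0xe6→b57/s1 MISS; vc=[49]
#6 0xc7→b49/s1 VC-HIT; vc=[57]
#7 0xc5→b49/s1 L1-HIT; vc=[57]
#8 0x38→b14/s6 MISS; vc=[57,22]
#9 0x59→b22/s6 VC-HIT; vc=[57,14]
#10 0x38→b14/s6 VC-HIT; vc=[57,22]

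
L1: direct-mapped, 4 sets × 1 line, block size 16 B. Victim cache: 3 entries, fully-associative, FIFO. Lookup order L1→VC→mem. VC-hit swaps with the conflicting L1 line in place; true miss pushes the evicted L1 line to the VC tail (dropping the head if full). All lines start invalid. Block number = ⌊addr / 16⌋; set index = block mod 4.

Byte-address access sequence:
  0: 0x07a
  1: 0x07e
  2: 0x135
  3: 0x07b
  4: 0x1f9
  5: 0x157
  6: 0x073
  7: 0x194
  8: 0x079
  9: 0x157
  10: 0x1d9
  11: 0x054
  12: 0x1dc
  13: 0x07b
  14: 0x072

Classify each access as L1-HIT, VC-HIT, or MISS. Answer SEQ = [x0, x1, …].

SEQ = [MISS, L1-HIT, MISS, VC-HIT, MISS, MISS, VC-HIT, MISS, L1-HIT, VC-HIT, MISS, MISS, VC-HIT, L1-HIT, L1-HIT]

0: 0x7a (blk 7, set 3) → MISS  vc=[]
1: 0x7e (blk 7, set 3) → L1-HIT  vc=[]
2: 0x135 (blk 19, set 3) → MISS  vc=[7]
3: 0x7b (blk 7, set 3) → VC-HIT  vc=[19]
4: 0x1f9 (blk 31, set 3) → MISS  vc=[19, 7]
5: 0x157 (blk 21, set 1) → MISS  vc=[19, 7]
6: 0x73 (blk 7, set 3) → VC-HIT  vc=[19, 31]
7: 0x194 (blk 25, set 1) → MISS  vc=[19, 31, 21]
8: 0x79 (blk 7, set 3) → L1-HIT  vc=[19, 31, 21]
9: 0x157 (blk 21, set 1) → VC-HIT  vc=[19, 31, 25]
10: 0x1d9 (blk 29, set 1) → MISS  vc=[31, 25, 21]
11: 0x54 (blk 5, set 1) → MISS  vc=[25, 21, 29]
12: 0x1dc (blk 29, set 1) → VC-HIT  vc=[25, 21, 5]
13: 0x7b (blk 7, set 3) → L1-HIT  vc=[25, 21, 5]
14: 0x72 (blk 7, set 3) → L1-HIT  vc=[25, 21, 5]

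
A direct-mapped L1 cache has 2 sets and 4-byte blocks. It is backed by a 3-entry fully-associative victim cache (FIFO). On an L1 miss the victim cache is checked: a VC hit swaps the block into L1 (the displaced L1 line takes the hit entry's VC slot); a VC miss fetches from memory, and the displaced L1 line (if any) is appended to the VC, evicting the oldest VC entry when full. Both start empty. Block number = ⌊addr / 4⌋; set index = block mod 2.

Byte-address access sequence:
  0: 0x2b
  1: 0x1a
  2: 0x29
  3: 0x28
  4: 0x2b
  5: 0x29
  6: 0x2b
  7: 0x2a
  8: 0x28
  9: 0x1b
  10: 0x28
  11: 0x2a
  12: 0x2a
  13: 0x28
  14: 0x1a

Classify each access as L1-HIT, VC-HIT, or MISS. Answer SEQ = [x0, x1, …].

SEQ = [MISS, MISS, VC-HIT, L1-HIT, L1-HIT, L1-HIT, L1-HIT, L1-HIT, L1-HIT, VC-HIT, VC-HIT, L1-HIT, L1-HIT, L1-HIT, VC-HIT]

0: 0x2b (blk 10, set 0) → MISS  vc=[]
1: 0x1a (blk 6, set 0) → MISS  vc=[10]
2: 0x29 (blk 10, set 0) → VC-HIT  vc=[6]
3: 0x28 (blk 10, set 0) → L1-HIT  vc=[6]
4: 0x2b (blk 10, set 0) → L1-HIT  vc=[6]
5: 0x29 (blk 10, set 0) → L1-HIT  vc=[6]
6: 0x2b (blk 10, set 0) → L1-HIT  vc=[6]
7: 0x2a (blk 10, set 0) → L1-HIT  vc=[6]
8: 0x28 (blk 10, set 0) → L1-HIT  vc=[6]
9: 0x1b (blk 6, set 0) → VC-HIT  vc=[10]
10: 0x28 (blk 10, set 0) → VC-HIT  vc=[6]
11: 0x2a (blk 10, set 0) → L1-HIT  vc=[6]
12: 0x2a (blk 10, set 0) → L1-HIT  vc=[6]
13: 0x28 (blk 10, set 0) → L1-HIT  vc=[6]
14: 0x1a (blk 6, set 0) → VC-HIT  vc=[10]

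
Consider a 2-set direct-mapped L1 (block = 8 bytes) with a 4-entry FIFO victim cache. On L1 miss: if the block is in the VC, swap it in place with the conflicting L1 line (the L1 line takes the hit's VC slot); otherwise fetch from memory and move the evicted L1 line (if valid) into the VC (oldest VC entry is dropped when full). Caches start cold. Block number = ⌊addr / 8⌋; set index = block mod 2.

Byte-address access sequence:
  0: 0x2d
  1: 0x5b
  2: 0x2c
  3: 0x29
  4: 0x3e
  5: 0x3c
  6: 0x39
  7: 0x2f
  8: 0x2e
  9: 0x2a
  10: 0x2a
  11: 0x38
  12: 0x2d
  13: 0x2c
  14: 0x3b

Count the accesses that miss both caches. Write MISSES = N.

0: 0x2d (blk 5, set 1) → MISS  vc=[]
1: 0x5b (blk 11, set 1) → MISS  vc=[5]
2: 0x2c (blk 5, set 1) → VC-HIT  vc=[11]
3: 0x29 (blk 5, set 1) → L1-HIT  vc=[11]
4: 0x3e (blk 7, set 1) → MISS  vc=[11, 5]
5: 0x3c (blk 7, set 1) → L1-HIT  vc=[11, 5]
6: 0x39 (blk 7, set 1) → L1-HIT  vc=[11, 5]
7: 0x2f (blk 5, set 1) → VC-HIT  vc=[11, 7]
8: 0x2e (blk 5, set 1) → L1-HIT  vc=[11, 7]
9: 0x2a (blk 5, set 1) → L1-HIT  vc=[11, 7]
10: 0x2a (blk 5, set 1) → L1-HIT  vc=[11, 7]
11: 0x38 (blk 7, set 1) → VC-HIT  vc=[11, 5]
12: 0x2d (blk 5, set 1) → VC-HIT  vc=[11, 7]
13: 0x2c (blk 5, set 1) → L1-HIT  vc=[11, 7]
14: 0x3b (blk 7, set 1) → VC-HIT  vc=[11, 5]

MISSES = 3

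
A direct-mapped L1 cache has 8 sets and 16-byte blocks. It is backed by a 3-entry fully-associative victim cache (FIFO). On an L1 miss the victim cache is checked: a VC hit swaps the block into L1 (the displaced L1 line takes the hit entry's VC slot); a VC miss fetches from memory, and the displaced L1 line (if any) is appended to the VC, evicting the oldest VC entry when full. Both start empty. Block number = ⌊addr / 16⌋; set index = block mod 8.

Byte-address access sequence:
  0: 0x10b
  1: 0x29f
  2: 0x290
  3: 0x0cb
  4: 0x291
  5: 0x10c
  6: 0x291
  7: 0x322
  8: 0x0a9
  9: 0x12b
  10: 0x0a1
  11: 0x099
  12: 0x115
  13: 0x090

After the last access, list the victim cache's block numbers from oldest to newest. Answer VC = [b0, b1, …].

VC = [18, 41, 17]

  [0] addr=0x10b blk=16 s=0: MISS | VC []
  [1] addr=0x29f blk=41 s=1: MISS | VC []
  [2] addr=0x290 blk=41 s=1: L1-HIT | VC []
  [3] addr=0xcb blk=12 s=4: MISS | VC []
  [4] addr=0x291 blk=41 s=1: L1-HIT | VC []
  [5] addr=0x10c blk=16 s=0: L1-HIT | VC []
  [6] addr=0x291 blk=41 s=1: L1-HIT | VC []
  [7] addr=0x322 blk=50 s=2: MISS | VC []
  [8] addr=0xa9 blk=10 s=2: MISS | VC [50]
  [9] addr=0x12b blk=18 s=2: MISS | VC [50, 10]
  [10] addr=0xa1 blk=10 s=2: VC-HIT | VC [50, 18]
  [11] addr=0x99 blk=9 s=1: MISS | VC [50, 18, 41]
  [12] addr=0x115 blk=17 s=1: MISS | VC [18, 41, 9]
  [13] addr=0x90 blk=9 s=1: VC-HIT | VC [18, 41, 17]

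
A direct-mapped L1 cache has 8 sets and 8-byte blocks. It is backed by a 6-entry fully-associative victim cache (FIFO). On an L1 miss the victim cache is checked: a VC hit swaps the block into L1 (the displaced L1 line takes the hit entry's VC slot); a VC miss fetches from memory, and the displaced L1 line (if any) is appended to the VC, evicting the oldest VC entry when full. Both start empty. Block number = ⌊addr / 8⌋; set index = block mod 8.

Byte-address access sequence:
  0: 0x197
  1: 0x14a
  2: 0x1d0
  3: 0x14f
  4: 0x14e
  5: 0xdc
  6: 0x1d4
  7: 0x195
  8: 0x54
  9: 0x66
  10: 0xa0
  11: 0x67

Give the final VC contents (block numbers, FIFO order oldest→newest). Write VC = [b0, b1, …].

VC = [58, 50, 20]

#0 0x197→b50/s2 MISS; vc=[]
#1 0x14a→b41/s1 MISS; vc=[]
#2 0x1d0→b58/s2 MISS; vc=[50]
#3 0x14f→b41/s1 L1-HIT; vc=[50]
#4 0x14e→b41/s1 L1-HIT; vc=[50]
#5 0xdc→b27/s3 MISS; vc=[50]
#6 0x1d4→b58/s2 L1-HIT; vc=[50]
#7 0x195→b50/s2 VC-HIT; vc=[58]
#8 0x54→b10/s2 MISS; vc=[58,50]
#9 0x66→b12/s4 MISS; vc=[58,50]
#10 0xa0→b20/s4 MISS; vc=[58,50,12]
#11 0x67→b12/s4 VC-HIT; vc=[58,50,20]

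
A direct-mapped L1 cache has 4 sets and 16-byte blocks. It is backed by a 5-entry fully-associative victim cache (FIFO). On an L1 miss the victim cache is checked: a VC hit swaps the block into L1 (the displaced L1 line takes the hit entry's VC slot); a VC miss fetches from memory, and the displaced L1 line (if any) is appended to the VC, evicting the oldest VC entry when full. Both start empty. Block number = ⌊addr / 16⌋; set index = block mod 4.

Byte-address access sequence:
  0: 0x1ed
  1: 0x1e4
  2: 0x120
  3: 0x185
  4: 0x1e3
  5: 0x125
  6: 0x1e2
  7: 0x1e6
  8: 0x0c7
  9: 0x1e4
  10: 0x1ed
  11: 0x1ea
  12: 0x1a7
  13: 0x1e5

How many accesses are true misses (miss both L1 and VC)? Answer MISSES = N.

MISSES = 5

0: 0x1ed (blk 30, set 2) → MISS  vc=[]
1: 0x1e4 (blk 30, set 2) → L1-HIT  vc=[]
2: 0x120 (blk 18, set 2) → MISS  vc=[30]
3: 0x185 (blk 24, set 0) → MISS  vc=[30]
4: 0x1e3 (blk 30, set 2) → VC-HIT  vc=[18]
5: 0x125 (blk 18, set 2) → VC-HIT  vc=[30]
6: 0x1e2 (blk 30, set 2) → VC-HIT  vc=[18]
7: 0x1e6 (blk 30, set 2) → L1-HIT  vc=[18]
8: 0xc7 (blk 12, set 0) → MISS  vc=[18, 24]
9: 0x1e4 (blk 30, set 2) → L1-HIT  vc=[18, 24]
10: 0x1ed (blk 30, set 2) → L1-HIT  vc=[18, 24]
11: 0x1ea (blk 30, set 2) → L1-HIT  vc=[18, 24]
12: 0x1a7 (blk 26, set 2) → MISS  vc=[18, 24, 30]
13: 0x1e5 (blk 30, set 2) → VC-HIT  vc=[18, 24, 26]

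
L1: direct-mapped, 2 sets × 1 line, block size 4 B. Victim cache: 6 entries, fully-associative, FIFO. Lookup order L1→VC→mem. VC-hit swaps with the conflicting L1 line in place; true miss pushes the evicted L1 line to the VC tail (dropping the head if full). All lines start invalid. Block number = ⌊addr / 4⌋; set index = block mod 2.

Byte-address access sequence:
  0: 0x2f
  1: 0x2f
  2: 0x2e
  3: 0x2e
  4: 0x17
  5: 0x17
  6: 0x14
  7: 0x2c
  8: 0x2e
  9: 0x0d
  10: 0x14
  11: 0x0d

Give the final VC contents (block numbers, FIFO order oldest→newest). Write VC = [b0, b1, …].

  [0] addr=0x2f blk=11 s=1: MISS | VC []
  [1] addr=0x2f blk=11 s=1: L1-HIT | VC []
  [2] addr=0x2e blk=11 s=1: L1-HIT | VC []
  [3] addr=0x2e blk=11 s=1: L1-HIT | VC []
  [4] addr=0x17 blk=5 s=1: MISS | VC [11]
  [5] addr=0x17 blk=5 s=1: L1-HIT | VC [11]
  [6] addr=0x14 blk=5 s=1: L1-HIT | VC [11]
  [7] addr=0x2c blk=11 s=1: VC-HIT | VC [5]
  [8] addr=0x2e blk=11 s=1: L1-HIT | VC [5]
  [9] addr=0xd blk=3 s=1: MISS | VC [5, 11]
  [10] addr=0x14 blk=5 s=1: VC-HIT | VC [3, 11]
  [11] addr=0xd blk=3 s=1: VC-HIT | VC [5, 11]

VC = [5, 11]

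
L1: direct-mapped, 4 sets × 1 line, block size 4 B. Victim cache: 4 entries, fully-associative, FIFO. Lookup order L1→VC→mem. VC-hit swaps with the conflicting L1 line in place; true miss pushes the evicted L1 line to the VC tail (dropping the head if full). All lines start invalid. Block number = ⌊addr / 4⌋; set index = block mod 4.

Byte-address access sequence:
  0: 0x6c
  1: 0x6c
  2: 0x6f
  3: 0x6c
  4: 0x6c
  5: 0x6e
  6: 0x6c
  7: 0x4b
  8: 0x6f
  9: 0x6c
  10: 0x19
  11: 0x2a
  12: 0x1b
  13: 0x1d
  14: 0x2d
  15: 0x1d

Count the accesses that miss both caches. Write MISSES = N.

MISSES = 6

0: 0x6c (blk 27, set 3) → MISS  vc=[]
1: 0x6c (blk 27, set 3) → L1-HIT  vc=[]
2: 0x6f (blk 27, set 3) → L1-HIT  vc=[]
3: 0x6c (blk 27, set 3) → L1-HIT  vc=[]
4: 0x6c (blk 27, set 3) → L1-HIT  vc=[]
5: 0x6e (blk 27, set 3) → L1-HIT  vc=[]
6: 0x6c (blk 27, set 3) → L1-HIT  vc=[]
7: 0x4b (blk 18, set 2) → MISS  vc=[]
8: 0x6f (blk 27, set 3) → L1-HIT  vc=[]
9: 0x6c (blk 27, set 3) → L1-HIT  vc=[]
10: 0x19 (blk 6, set 2) → MISS  vc=[18]
11: 0x2a (blk 10, set 2) → MISS  vc=[18, 6]
12: 0x1b (blk 6, set 2) → VC-HIT  vc=[18, 10]
13: 0x1d (blk 7, set 3) → MISS  vc=[18, 10, 27]
14: 0x2d (blk 11, set 3) → MISS  vc=[18, 10, 27, 7]
15: 0x1d (blk 7, set 3) → VC-HIT  vc=[18, 10, 27, 11]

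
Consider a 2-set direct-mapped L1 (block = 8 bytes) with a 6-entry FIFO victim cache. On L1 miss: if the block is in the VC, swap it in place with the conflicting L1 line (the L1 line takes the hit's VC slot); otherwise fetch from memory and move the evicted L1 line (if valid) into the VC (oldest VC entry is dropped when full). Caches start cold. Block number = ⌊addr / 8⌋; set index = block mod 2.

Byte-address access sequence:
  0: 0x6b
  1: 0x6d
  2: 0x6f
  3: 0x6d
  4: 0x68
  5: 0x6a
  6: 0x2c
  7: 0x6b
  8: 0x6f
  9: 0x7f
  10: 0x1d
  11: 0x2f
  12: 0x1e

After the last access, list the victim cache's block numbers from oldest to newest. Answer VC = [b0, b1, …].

  [0] addr=0x6b blk=13 s=1: MISS | VC []
  [1] addr=0x6d blk=13 s=1: L1-HIT | VC []
  [2] addr=0x6f blk=13 s=1: L1-HIT | VC []
  [3] addr=0x6d blk=13 s=1: L1-HIT | VC []
  [4] addr=0x68 blk=13 s=1: L1-HIT | VC []
  [5] addr=0x6a blk=13 s=1: L1-HIT | VC []
  [6] addr=0x2c blk=5 s=1: MISS | VC [13]
  [7] addr=0x6b blk=13 s=1: VC-HIT | VC [5]
  [8] addr=0x6f blk=13 s=1: L1-HIT | VC [5]
  [9] addr=0x7f blk=15 s=1: MISS | VC [5, 13]
  [10] addr=0x1d blk=3 s=1: MISS | VC [5, 13, 15]
  [11] addr=0x2f blk=5 s=1: VC-HIT | VC [3, 13, 15]
  [12] addr=0x1e blk=3 s=1: VC-HIT | VC [5, 13, 15]

VC = [5, 13, 15]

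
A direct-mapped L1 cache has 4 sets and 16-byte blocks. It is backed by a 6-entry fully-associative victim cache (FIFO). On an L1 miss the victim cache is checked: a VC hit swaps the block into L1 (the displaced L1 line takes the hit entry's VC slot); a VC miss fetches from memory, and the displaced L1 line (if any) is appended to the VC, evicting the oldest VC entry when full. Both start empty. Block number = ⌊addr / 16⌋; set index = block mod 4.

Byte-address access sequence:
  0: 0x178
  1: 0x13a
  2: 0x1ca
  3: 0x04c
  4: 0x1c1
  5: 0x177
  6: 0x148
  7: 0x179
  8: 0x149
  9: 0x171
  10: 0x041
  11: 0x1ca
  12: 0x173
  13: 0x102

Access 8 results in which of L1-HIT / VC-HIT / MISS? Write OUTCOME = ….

OUTCOME = L1-HIT

0: 0x178 (blk 23, set 3) → MISS  vc=[]
1: 0x13a (blk 19, set 3) → MISS  vc=[23]
2: 0x1ca (blk 28, set 0) → MISS  vc=[23]
3: 0x4c (blk 4, set 0) → MISS  vc=[23, 28]
4: 0x1c1 (blk 28, set 0) → VC-HIT  vc=[23, 4]
5: 0x177 (blk 23, set 3) → VC-HIT  vc=[19, 4]
6: 0x148 (blk 20, set 0) → MISS  vc=[19, 4, 28]
7: 0x179 (blk 23, set 3) → L1-HIT  vc=[19, 4, 28]
8: 0x149 (blk 20, set 0) → L1-HIT  vc=[19, 4, 28]
9: 0x171 (blk 23, set 3) → L1-HIT  vc=[19, 4, 28]
10: 0x41 (blk 4, set 0) → VC-HIT  vc=[19, 20, 28]
11: 0x1ca (blk 28, set 0) → VC-HIT  vc=[19, 20, 4]
12: 0x173 (blk 23, set 3) → L1-HIT  vc=[19, 20, 4]
13: 0x102 (blk 16, set 0) → MISS  vc=[19, 20, 4, 28]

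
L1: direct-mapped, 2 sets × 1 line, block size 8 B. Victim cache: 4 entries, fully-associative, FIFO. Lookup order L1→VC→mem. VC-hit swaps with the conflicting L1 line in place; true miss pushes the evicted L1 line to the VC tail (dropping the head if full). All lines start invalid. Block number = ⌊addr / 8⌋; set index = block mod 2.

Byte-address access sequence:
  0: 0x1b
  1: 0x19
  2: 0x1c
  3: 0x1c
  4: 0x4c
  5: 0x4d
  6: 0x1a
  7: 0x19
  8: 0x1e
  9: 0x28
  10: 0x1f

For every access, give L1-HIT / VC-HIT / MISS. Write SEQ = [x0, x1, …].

SEQ = [MISS, L1-HIT, L1-HIT, L1-HIT, MISS, L1-HIT, VC-HIT, L1-HIT, L1-HIT, MISS, VC-HIT]

#0 0x1b→b3/s1 MISS; vc=[]
#1 0x19→b3/s1 L1-HIT; vc=[]
#2 0x1c→b3/s1 L1-HIT; vc=[]
#3 0x1c→b3/s1 L1-HIT; vc=[]
#4 0x4c→b9/s1 MISS; vc=[3]
#5 0x4d→b9/s1 L1-HIT; vc=[3]
#6 0x1a→b3/s1 VC-HIT; vc=[9]
#7 0x19→b3/s1 L1-HIT; vc=[9]
#8 0x1e→b3/s1 L1-HIT; vc=[9]
#9 0x28→b5/s1 MISS; vc=[9,3]
#10 0x1f→b3/s1 VC-HIT; vc=[9,5]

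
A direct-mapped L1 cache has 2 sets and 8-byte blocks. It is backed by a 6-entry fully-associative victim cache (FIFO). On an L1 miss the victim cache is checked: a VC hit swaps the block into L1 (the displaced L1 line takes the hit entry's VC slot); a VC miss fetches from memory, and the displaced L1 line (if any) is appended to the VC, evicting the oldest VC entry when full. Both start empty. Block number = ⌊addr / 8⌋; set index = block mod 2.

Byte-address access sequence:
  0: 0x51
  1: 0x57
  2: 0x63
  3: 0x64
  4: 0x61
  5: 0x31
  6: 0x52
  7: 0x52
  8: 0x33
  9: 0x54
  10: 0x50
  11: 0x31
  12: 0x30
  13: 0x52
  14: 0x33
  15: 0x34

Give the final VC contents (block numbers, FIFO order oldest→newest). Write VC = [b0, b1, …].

  [0] addr=0x51 blk=10 s=0: MISS | VC []
  [1] addr=0x57 blk=10 s=0: L1-HIT | VC []
  [2] addr=0x63 blk=12 s=0: MISS | VC [10]
  [3] addr=0x64 blk=12 s=0: L1-HIT | VC [10]
  [4] addr=0x61 blk=12 s=0: L1-HIT | VC [10]
  [5] addr=0x31 blk=6 s=0: MISS | VC [10, 12]
  [6] addr=0x52 blk=10 s=0: VC-HIT | VC [6, 12]
  [7] addr=0x52 blk=10 s=0: L1-HIT | VC [6, 12]
  [8] addr=0x33 blk=6 s=0: VC-HIT | VC [10, 12]
  [9] addr=0x54 blk=10 s=0: VC-HIT | VC [6, 12]
  [10] addr=0x50 blk=10 s=0: L1-HIT | VC [6, 12]
  [11] addr=0x31 blk=6 s=0: VC-HIT | VC [10, 12]
  [12] addr=0x30 blk=6 s=0: L1-HIT | VC [10, 12]
  [13] addr=0x52 blk=10 s=0: VC-HIT | VC [6, 12]
  [14] addr=0x33 blk=6 s=0: VC-HIT | VC [10, 12]
  [15] addr=0x34 blk=6 s=0: L1-HIT | VC [10, 12]

VC = [10, 12]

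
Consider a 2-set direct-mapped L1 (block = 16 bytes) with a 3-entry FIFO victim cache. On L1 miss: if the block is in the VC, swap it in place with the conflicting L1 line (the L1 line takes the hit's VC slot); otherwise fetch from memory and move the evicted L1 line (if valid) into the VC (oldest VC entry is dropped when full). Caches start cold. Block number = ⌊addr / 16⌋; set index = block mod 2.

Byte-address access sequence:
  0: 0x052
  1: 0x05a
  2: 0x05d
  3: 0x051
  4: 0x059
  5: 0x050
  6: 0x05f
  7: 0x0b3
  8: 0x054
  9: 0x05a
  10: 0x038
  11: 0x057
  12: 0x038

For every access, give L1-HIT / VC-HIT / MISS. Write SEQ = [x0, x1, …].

0: 0x52 (blk 5, set 1) → MISS  vc=[]
1: 0x5a (blk 5, set 1) → L1-HIT  vc=[]
2: 0x5d (blk 5, set 1) → L1-HIT  vc=[]
3: 0x51 (blk 5, set 1) → L1-HIT  vc=[]
4: 0x59 (blk 5, set 1) → L1-HIT  vc=[]
5: 0x50 (blk 5, set 1) → L1-HIT  vc=[]
6: 0x5f (blk 5, set 1) → L1-HIT  vc=[]
7: 0xb3 (blk 11, set 1) → MISS  vc=[5]
8: 0x54 (blk 5, set 1) → VC-HIT  vc=[11]
9: 0x5a (blk 5, set 1) → L1-HIT  vc=[11]
10: 0x38 (blk 3, set 1) → MISS  vc=[11, 5]
11: 0x57 (blk 5, set 1) → VC-HIT  vc=[11, 3]
12: 0x38 (blk 3, set 1) → VC-HIT  vc=[11, 5]

SEQ = [MISS, L1-HIT, L1-HIT, L1-HIT, L1-HIT, L1-HIT, L1-HIT, MISS, VC-HIT, L1-HIT, MISS, VC-HIT, VC-HIT]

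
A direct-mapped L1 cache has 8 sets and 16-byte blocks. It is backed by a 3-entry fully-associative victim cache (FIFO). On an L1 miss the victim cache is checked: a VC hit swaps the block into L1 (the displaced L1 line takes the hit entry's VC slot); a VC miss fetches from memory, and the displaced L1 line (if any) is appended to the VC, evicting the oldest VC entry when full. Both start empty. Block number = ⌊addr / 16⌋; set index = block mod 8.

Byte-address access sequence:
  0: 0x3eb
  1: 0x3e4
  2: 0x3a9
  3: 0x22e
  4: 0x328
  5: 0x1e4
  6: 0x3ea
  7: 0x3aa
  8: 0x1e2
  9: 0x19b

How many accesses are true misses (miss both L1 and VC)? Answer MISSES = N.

MISSES = 6

  [0] addr=0x3eb blk=62 s=6: MISS | VC []
  [1] addr=0x3e4 blk=62 s=6: L1-HIT | VC []
  [2] addr=0x3a9 blk=58 s=2: MISS | VC []
  [3] addr=0x22e blk=34 s=2: MISS | VC [58]
  [4] addr=0x328 blk=50 s=2: MISS | VC [58, 34]
  [5] addr=0x1e4 blk=30 s=6: MISS | VC [58, 34, 62]
  [6] addr=0x3ea blk=62 s=6: VC-HIT | VC [58, 34, 30]
  [7] addr=0x3aa blk=58 s=2: VC-HIT | VC [50, 34, 30]
  [8] addr=0x1e2 blk=30 s=6: VC-HIT | VC [50, 34, 62]
  [9] addr=0x19b blk=25 s=1: MISS | VC [50, 34, 62]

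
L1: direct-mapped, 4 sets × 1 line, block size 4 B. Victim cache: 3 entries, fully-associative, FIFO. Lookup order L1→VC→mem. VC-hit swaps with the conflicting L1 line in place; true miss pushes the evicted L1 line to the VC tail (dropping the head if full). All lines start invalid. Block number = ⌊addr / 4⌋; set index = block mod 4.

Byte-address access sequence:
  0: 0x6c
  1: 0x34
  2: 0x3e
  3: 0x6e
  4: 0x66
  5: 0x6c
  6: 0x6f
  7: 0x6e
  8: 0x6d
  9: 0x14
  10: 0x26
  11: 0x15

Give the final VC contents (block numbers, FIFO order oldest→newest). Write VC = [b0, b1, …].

VC = [13, 25, 9]

  [0] addr=0x6c blk=27 s=3: MISS | VC []
  [1] addr=0x34 blk=13 s=1: MISS | VC []
  [2] addr=0x3e blk=15 s=3: MISS | VC [27]
  [3] addr=0x6e blk=27 s=3: VC-HIT | VC [15]
  [4] addr=0x66 blk=25 s=1: MISS | VC [15, 13]
  [5] addr=0x6c blk=27 s=3: L1-HIT | VC [15, 13]
  [6] addr=0x6f blk=27 s=3: L1-HIT | VC [15, 13]
  [7] addr=0x6e blk=27 s=3: L1-HIT | VC [15, 13]
  [8] addr=0x6d blk=27 s=3: L1-HIT | VC [15, 13]
  [9] addr=0x14 blk=5 s=1: MISS | VC [15, 13, 25]
  [10] addr=0x26 blk=9 s=1: MISS | VC [13, 25, 5]
  [11] addr=0x15 blk=5 s=1: VC-HIT | VC [13, 25, 9]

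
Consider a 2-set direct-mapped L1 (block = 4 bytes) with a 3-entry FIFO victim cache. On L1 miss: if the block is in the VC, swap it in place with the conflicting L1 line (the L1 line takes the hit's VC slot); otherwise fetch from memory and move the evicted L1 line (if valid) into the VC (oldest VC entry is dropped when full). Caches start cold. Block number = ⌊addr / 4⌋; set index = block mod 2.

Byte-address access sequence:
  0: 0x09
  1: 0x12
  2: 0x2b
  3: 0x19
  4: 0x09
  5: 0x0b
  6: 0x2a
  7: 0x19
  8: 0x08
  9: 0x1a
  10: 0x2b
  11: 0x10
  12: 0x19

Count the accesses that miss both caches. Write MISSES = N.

0: 0x9 (blk 2, set 0) → MISS  vc=[]
1: 0x12 (blk 4, set 0) → MISS  vc=[2]
2: 0x2b (blk 10, set 0) → MISS  vc=[2, 4]
3: 0x19 (blk 6, set 0) → MISS  vc=[2, 4, 10]
4: 0x9 (blk 2, set 0) → VC-HIT  vc=[6, 4, 10]
5: 0xb (blk 2, set 0) → L1-HIT  vc=[6, 4, 10]
6: 0x2a (blk 10, set 0) → VC-HIT  vc=[6, 4, 2]
7: 0x19 (blk 6, set 0) → VC-HIT  vc=[10, 4, 2]
8: 0x8 (blk 2, set 0) → VC-HIT  vc=[10, 4, 6]
9: 0x1a (blk 6, set 0) → VC-HIT  vc=[10, 4, 2]
10: 0x2b (blk 10, set 0) → VC-HIT  vc=[6, 4, 2]
11: 0x10 (blk 4, set 0) → VC-HIT  vc=[6, 10, 2]
12: 0x19 (blk 6, set 0) → VC-HIT  vc=[4, 10, 2]

MISSES = 4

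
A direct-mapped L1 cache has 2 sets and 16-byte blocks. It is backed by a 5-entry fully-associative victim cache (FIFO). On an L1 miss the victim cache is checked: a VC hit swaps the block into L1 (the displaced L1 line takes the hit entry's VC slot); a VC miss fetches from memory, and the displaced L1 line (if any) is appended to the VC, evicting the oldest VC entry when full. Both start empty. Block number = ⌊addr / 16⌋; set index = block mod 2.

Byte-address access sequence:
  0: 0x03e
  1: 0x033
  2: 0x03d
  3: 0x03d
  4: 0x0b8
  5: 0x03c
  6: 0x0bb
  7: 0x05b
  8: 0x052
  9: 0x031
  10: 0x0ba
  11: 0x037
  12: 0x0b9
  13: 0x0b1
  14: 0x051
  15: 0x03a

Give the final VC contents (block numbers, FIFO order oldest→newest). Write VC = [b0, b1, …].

VC = [11, 5]

0: 0x3e (blk 3, set 1) → MISS  vc=[]
1: 0x33 (blk 3, set 1) → L1-HIT  vc=[]
2: 0x3d (blk 3, set 1) → L1-HIT  vc=[]
3: 0x3d (blk 3, set 1) → L1-HIT  vc=[]
4: 0xb8 (blk 11, set 1) → MISS  vc=[3]
5: 0x3c (blk 3, set 1) → VC-HIT  vc=[11]
6: 0xbb (blk 11, set 1) → VC-HIT  vc=[3]
7: 0x5b (blk 5, set 1) → MISS  vc=[3, 11]
8: 0x52 (blk 5, set 1) → L1-HIT  vc=[3, 11]
9: 0x31 (blk 3, set 1) → VC-HIT  vc=[5, 11]
10: 0xba (blk 11, set 1) → VC-HIT  vc=[5, 3]
11: 0x37 (blk 3, set 1) → VC-HIT  vc=[5, 11]
12: 0xb9 (blk 11, set 1) → VC-HIT  vc=[5, 3]
13: 0xb1 (blk 11, set 1) → L1-HIT  vc=[5, 3]
14: 0x51 (blk 5, set 1) → VC-HIT  vc=[11, 3]
15: 0x3a (blk 3, set 1) → VC-HIT  vc=[11, 5]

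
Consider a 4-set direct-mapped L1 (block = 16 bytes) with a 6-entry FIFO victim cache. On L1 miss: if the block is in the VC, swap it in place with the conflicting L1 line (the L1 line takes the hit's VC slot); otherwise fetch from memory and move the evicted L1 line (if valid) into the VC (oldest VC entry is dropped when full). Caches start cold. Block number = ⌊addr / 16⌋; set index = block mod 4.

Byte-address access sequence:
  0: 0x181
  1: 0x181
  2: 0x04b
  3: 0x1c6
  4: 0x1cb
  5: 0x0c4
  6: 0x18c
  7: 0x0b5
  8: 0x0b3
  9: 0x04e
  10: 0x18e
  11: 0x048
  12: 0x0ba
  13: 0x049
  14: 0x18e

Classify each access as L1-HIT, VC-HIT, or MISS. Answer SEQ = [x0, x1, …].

SEQ = [MISS, L1-HIT, MISS, MISS, L1-HIT, MISS, VC-HIT, MISS, L1-HIT, VC-HIT, VC-HIT, VC-HIT, L1-HIT, L1-HIT, VC-HIT]

  [0] addr=0x181 blk=24 s=0: MISS | VC []
  [1] addr=0x181 blk=24 s=0: L1-HIT | VC []
  [2] addr=0x4b blk=4 s=0: MISS | VC [24]
  [3] addr=0x1c6 blk=28 s=0: MISS | VC [24, 4]
  [4] addr=0x1cb blk=28 s=0: L1-HIT | VC [24, 4]
  [5] addr=0xc4 blk=12 s=0: MISS | VC [24, 4, 28]
  [6] addr=0x18c blk=24 s=0: VC-HIT | VC [12, 4, 28]
  [7] addr=0xb5 blk=11 s=3: MISS | VC [12, 4, 28]
  [8] addr=0xb3 blk=11 s=3: L1-HIT | VC [12, 4, 28]
  [9] addr=0x4e blk=4 s=0: VC-HIT | VC [12, 24, 28]
  [10] addr=0x18e blk=24 s=0: VC-HIT | VC [12, 4, 28]
  [11] addr=0x48 blk=4 s=0: VC-HIT | VC [12, 24, 28]
  [12] addr=0xba blk=11 s=3: L1-HIT | VC [12, 24, 28]
  [13] addr=0x49 blk=4 s=0: L1-HIT | VC [12, 24, 28]
  [14] addr=0x18e blk=24 s=0: VC-HIT | VC [12, 4, 28]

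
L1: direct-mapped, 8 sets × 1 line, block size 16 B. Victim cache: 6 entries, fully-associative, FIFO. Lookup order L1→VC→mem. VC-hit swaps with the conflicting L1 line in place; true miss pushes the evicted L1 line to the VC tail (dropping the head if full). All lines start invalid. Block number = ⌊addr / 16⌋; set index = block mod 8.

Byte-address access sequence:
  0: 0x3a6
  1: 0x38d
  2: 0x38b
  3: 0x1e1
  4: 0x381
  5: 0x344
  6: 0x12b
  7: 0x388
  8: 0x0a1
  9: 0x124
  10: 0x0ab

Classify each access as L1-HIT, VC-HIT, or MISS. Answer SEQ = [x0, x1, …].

SEQ = [MISS, MISS, L1-HIT, MISS, L1-HIT, MISS, MISS, L1-HIT, MISS, VC-HIT, VC-HIT]

  [0] addr=0x3a6 blk=58 s=2: MISS | VC []
  [1] addr=0x38d blk=56 s=0: MISS | VC []
  [2] addr=0x38b blk=56 s=0: L1-HIT | VC []
  [3] addr=0x1e1 blk=30 s=6: MISS | VC []
  [4] addr=0x381 blk=56 s=0: L1-HIT | VC []
  [5] addr=0x344 blk=52 s=4: MISS | VC []
  [6] addr=0x12b blk=18 s=2: MISS | VC [58]
  [7] addr=0x388 blk=56 s=0: L1-HIT | VC [58]
  [8] addr=0xa1 blk=10 s=2: MISS | VC [58, 18]
  [9] addr=0x124 blk=18 s=2: VC-HIT | VC [58, 10]
  [10] addr=0xab blk=10 s=2: VC-HIT | VC [58, 18]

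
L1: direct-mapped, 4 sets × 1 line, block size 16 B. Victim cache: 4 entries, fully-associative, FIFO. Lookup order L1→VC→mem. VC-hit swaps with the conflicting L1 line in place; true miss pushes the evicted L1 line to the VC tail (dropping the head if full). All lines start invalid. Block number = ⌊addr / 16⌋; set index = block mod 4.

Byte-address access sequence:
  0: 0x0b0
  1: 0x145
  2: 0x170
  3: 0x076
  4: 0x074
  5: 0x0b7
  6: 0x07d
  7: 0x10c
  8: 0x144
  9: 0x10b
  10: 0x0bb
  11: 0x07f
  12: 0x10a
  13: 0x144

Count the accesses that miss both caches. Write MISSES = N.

MISSES = 5

0: 0xb0 (blk 11, set 3) → MISS  vc=[]
1: 0x145 (blk 20, set 0) → MISS  vc=[]
2: 0x170 (blk 23, set 3) → MISS  vc=[11]
3: 0x76 (blk 7, set 3) → MISS  vc=[11, 23]
4: 0x74 (blk 7, set 3) → L1-HIT  vc=[11, 23]
5: 0xb7 (blk 11, set 3) → VC-HIT  vc=[7, 23]
6: 0x7d (blk 7, set 3) → VC-HIT  vc=[11, 23]
7: 0x10c (blk 16, set 0) → MISS  vc=[11, 23, 20]
8: 0x144 (blk 20, set 0) → VC-HIT  vc=[11, 23, 16]
9: 0x10b (blk 16, set 0) → VC-HIT  vc=[11, 23, 20]
10: 0xbb (blk 11, set 3) → VC-HIT  vc=[7, 23, 20]
11: 0x7f (blk 7, set 3) → VC-HIT  vc=[11, 23, 20]
12: 0x10a (blk 16, set 0) → L1-HIT  vc=[11, 23, 20]
13: 0x144 (blk 20, set 0) → VC-HIT  vc=[11, 23, 16]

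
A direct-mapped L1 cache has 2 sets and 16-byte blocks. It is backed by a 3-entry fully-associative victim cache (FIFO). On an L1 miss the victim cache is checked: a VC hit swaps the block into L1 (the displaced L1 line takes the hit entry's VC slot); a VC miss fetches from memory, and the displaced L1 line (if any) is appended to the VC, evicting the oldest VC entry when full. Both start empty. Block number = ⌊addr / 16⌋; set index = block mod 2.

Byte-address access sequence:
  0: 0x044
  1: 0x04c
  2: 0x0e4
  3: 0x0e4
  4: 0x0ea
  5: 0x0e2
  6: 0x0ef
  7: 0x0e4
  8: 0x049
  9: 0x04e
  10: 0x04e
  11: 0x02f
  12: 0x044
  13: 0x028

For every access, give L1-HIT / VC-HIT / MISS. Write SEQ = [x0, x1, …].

SEQ = [MISS, L1-HIT, MISS, L1-HIT, L1-HIT, L1-HIT, L1-HIT, L1-HIT, VC-HIT, L1-HIT, L1-HIT, MISS, VC-HIT, VC-HIT]

0: 0x44 (blk 4, set 0) → MISS  vc=[]
1: 0x4c (blk 4, set 0) → L1-HIT  vc=[]
2: 0xe4 (blk 14, set 0) → MISS  vc=[4]
3: 0xe4 (blk 14, set 0) → L1-HIT  vc=[4]
4: 0xea (blk 14, set 0) → L1-HIT  vc=[4]
5: 0xe2 (blk 14, set 0) → L1-HIT  vc=[4]
6: 0xef (blk 14, set 0) → L1-HIT  vc=[4]
7: 0xe4 (blk 14, set 0) → L1-HIT  vc=[4]
8: 0x49 (blk 4, set 0) → VC-HIT  vc=[14]
9: 0x4e (blk 4, set 0) → L1-HIT  vc=[14]
10: 0x4e (blk 4, set 0) → L1-HIT  vc=[14]
11: 0x2f (blk 2, set 0) → MISS  vc=[14, 4]
12: 0x44 (blk 4, set 0) → VC-HIT  vc=[14, 2]
13: 0x28 (blk 2, set 0) → VC-HIT  vc=[14, 4]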